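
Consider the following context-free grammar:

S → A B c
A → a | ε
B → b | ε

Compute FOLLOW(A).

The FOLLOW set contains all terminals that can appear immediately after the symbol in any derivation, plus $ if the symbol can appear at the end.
A occurs in S → A B c followed by B c. Add FIRST(B) minus ε = {b}; B is nullable (B → ε), so what follows B can also follow A: the terminal c. FOLLOW(A) = {b, c}.

Final answer: {b, c}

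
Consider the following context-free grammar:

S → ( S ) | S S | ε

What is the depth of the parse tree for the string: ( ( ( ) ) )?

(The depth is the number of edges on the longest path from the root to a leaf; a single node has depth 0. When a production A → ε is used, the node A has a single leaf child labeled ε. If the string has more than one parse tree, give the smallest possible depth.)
The string is 3 nested pairs. The shallowest parse tree applies S → ( S ) 3 times (one node per nested pair, each a child of the previous) and then S → ε in the middle.
S nodes at depths 0..3, ε leaf at depth 4; parentheses leaves are at depths 1..3.
(Using S → S S with an S → ε child anywhere only adds levels, so it cannot give a shallower tree.)
Depth = 4.

Final answer: 4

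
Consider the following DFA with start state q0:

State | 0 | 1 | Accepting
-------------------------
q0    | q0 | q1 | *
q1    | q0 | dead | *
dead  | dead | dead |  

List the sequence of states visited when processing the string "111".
q0 → q1 → dead → dead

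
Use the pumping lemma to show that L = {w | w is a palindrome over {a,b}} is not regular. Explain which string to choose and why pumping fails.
Language: L = {w | w is a palindrome over {a,b}} (strings that read the same forwards and backwards)
Step 1: Assume for contradiction that L is regular, with pumping length p.
Step 2: Choose s = a^p b a^p. Then s ∈ L (it reads the same forwards and backwards) and |s| ≥ p.
Step 3: Consider any decomposition s = xyz with |xy| ≤ p and |y| > 0. Since |xy| ≤ p and the first p symbols of s are all a's, y = a^k for some k with 1 ≤ k ≤ p.
Step 4: Pumping up (i = 2): xy²z = a^(p+k) b a^p. Its reverse is a^p b a^(p+k) ≠ a^(p+k) b a^p (the single b is no longer in the middle), so xy²z is not a palindrome and xy²z ∉ L.
This contradicts the pumping lemma, so L is not regular.

Final answer: Choose s = a^p b a^p. Since |xy| ≤ p, y = a^k with k ≥ 1. Then xy²z = a^(p+k) b a^p is not a palindrome, so ∉ L.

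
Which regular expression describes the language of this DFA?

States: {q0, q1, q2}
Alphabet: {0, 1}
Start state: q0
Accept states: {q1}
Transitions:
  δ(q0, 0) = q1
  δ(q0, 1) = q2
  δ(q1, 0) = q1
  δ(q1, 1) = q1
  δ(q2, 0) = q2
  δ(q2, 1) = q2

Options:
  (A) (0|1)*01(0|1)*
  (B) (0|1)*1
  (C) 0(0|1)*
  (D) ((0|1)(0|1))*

Testing sample strings against the DFA:
  '11' -> rejected
  '101' -> rejected
  '1001' -> rejected
  '111' -> rejected
Checking each option for a counterexample:
  (A) (0|1)*01(0|1)*: '0' is accepted by the DFA but does not match the regex → eliminated
  (B) (0|1)*1: '0' is accepted by the DFA but does not match the regex → eliminated
  (C) 0(0|1)*: agrees with the DFA on all strings of length ≤ 4
  (D) ((0|1)(0|1))*: ε is rejected by the DFA but matches the regex → eliminated
Only (C) 0(0|1)* is consistent with the DFA.

Final answer: (C) 0(0|1)*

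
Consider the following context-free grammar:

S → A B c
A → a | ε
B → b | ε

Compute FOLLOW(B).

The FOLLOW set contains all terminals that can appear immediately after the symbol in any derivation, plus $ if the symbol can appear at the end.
B occurs in S → A B c, immediately followed by the terminal c. So FOLLOW(B) = {c}.

Final answer: {c}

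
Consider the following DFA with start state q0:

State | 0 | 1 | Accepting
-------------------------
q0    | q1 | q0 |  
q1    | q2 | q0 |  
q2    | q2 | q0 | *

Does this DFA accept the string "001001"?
Start in q0.
Read '0': q0 → q1
Read '0': q1 → q2
Read '1': q2 → q0
Read '0': q0 → q1
Read '0': q1 → q2
Read '1': q2 → q0
Final state q0 is not accepting, so the string is rejected.

Final answer: No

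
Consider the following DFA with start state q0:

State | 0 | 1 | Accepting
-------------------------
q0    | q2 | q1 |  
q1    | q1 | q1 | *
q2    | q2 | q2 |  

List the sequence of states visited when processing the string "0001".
q0 → q2 → q2 → q2 → q2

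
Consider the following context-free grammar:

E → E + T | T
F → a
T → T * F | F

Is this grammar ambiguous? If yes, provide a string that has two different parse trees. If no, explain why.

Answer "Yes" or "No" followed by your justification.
This is the standard stratified expression grammar: '+' is introduced only by the left-recursive rule E → E + T and '*' only by the left-recursive rule T → T * F, with F → a. For any string, the last '+' must be the one produced at the root E (everything after it is a T containing no '+'), and likewise within each T the last '*' is produced at its root. This fixes the parse tree uniquely (left-associative, '*' binding tighter than '+'), so every string has exactly one parse tree.

Final answer: No - the grammar is unambiguous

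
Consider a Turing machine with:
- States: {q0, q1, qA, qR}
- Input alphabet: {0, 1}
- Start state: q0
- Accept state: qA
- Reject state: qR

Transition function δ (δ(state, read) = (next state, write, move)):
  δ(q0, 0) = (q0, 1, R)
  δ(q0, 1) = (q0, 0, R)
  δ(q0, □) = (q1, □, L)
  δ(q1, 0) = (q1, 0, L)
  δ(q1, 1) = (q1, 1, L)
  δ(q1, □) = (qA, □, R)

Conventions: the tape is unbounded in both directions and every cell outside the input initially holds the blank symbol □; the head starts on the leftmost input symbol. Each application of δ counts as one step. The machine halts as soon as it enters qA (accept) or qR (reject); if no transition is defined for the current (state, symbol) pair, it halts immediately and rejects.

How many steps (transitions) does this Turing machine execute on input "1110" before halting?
Step 0: [q0]1110 (head at position 0)
Step 1: δ(q0, 1) = (q0, 0, R)  ⊢  0[q0]110 (head at position 1)
Step 2: δ(q0, 1) = (q0, 0, R)  ⊢  00[q0]10 (head at position 2)
Step 3: δ(q0, 1) = (q0, 0, R)  ⊢  000[q0]0 (head at position 3)
Step 4: δ(q0, 0) = (q0, 1, R)  ⊢  0001[q0]□ (head at position 4)
Step 5: δ(q0, □) = (q1, □, L)  ⊢  000[q1]1□ (head at position 3)
Step 6: δ(q1, 1) = (q1, 1, L)  ⊢  00[q1]01□ (head at position 2)
Step 7: δ(q1, 0) = (q1, 0, L)  ⊢  0[q1]001□ (head at position 1)
Step 8: δ(q1, 0) = (q1, 0, L)  ⊢  [q1]0001□ (head at position 0)
Step 9: δ(q1, 0) = (q1, 0, L)  ⊢  [q1]□0001□ (head at position -1)
Step 10: δ(q1, □) = (qA, □, R)  ⊢  □[qA]0001□ (head at position 0)
The machine is in qA, so it halts and accepts.
Number of transitions executed: 10.

Final answer: 10 steps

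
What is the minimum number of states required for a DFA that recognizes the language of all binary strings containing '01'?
Language: binary strings containing '01'
Lower bound (Myhill–Nerode): the prefixes ε, 0, 01 are pairwise distinguishable:
  ε vs 01: suffix ε distinguishes them (ε is rejected, 01 is accepted)
  0 vs 01: suffix ε distinguishes them (0 is rejected, 01 is accepted)
  ε vs 0: suffix 1 distinguishes them (ε·1 = 1 is rejected, 0·1 = 01 is accepted)
So any DFA needs at least 3 states.
Upper bound: a DFA with 3 states exists (one state per class above: 'no progress', 'last symbol 0', and 'seen 01' (accepting sink)).
Minimum states: 3

Final answer: 3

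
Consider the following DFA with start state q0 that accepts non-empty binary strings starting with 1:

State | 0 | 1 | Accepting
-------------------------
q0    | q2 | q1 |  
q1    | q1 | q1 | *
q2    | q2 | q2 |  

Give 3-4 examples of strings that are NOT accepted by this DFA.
Any strings that end in a non-accepting state work; for example:
"00": q0 → q2 → q2; q2 is not accepting → rejected
"0011": q0 → q2 → q2 → q2 → q2; q2 is not accepting → rejected
"0110": q0 → q2 → q2 → q2 → q2; q2 is not accepting → rejected
"0111": q0 → q2 → q2 → q2 → q2; q2 is not accepting → rejected

Final answer: "00", "0011", "0110", "0111"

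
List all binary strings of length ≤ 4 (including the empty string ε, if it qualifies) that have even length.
Checking every binary string of length 0 to 4:
  Length 0: accepted: ε | rejected: (none)
  Length 1: accepted: (none) | rejected: 0, 1
  Length 2: accepted: 00, 01, 10, 11 | rejected: (none)
  Length 3: accepted: (none) | rejected: 000, 001, 010, 011, 100, 101, 110, 111
  Length 4: accepted: 0000, 0001, 0010, 0011, 0100, 0101, 0110, 0111, 1000, 1001, 1010, 1011, 1100, 1101, 1110, 1111 | rejected: (none)
Total: 21 string(s).

Final answer: ε, 00, 01, 10, 11, 0000, 0001, 0010, 0011, 0100, 0101, 0110, 0111, 1000, 1001, 1010, 1011, 1100, 1101, 1110, 1111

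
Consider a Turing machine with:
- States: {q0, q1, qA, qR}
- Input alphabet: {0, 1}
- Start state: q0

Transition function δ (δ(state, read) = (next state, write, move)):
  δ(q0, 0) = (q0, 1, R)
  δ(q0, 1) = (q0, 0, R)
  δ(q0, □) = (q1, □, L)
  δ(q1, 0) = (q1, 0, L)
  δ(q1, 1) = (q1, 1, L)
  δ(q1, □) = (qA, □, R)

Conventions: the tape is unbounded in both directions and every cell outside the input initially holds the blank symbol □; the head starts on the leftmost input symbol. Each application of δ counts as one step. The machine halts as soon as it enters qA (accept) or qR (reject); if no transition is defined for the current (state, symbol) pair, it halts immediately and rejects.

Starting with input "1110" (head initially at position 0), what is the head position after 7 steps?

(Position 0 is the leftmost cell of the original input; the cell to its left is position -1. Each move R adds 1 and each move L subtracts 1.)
Step 0: [q0]1110 (head at position 0)
Step 1: δ(q0, 1) = (q0, 0, R)  ⊢  0[q0]110 (head at position 1)
Step 2: δ(q0, 1) = (q0, 0, R)  ⊢  00[q0]10 (head at position 2)
Step 3: δ(q0, 1) = (q0, 0, R)  ⊢  000[q0]0 (head at position 3)
Step 4: δ(q0, 0) = (q0, 1, R)  ⊢  0001[q0]□ (head at position 4)
Step 5: δ(q0, □) = (q1, □, L)  ⊢  000[q1]1□ (head at position 3)
Step 6: δ(q1, 1) = (q1, 1, L)  ⊢  00[q1]01□ (head at position 2)
Step 7: δ(q1, 0) = (q1, 0, L)  ⊢  0[q1]001□ (head at position 1)
Head position after 7 steps: 1

Final answer: Position 1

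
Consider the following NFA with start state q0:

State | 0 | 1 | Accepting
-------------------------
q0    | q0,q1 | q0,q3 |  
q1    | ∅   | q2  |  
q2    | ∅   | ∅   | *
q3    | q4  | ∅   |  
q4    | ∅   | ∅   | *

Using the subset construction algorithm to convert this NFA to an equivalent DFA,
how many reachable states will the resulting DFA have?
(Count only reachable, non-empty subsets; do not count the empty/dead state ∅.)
Start subset: {q0}
{q0}: on 0 → {q0, q1}, on 1 → {q0, q3}
{q0, q1}: on 0 → {q0, q1}, on 1 → {q0, q2, q3}
{q0, q3}: on 0 → {q0, q1, q4}, on 1 → {q0, q3}
{q0, q2, q3}: on 0 → {q0, q1, q4}, on 1 → {q0, q3}
{q0, q1, q4}: on 0 → {q0, q1}, on 1 → {q0, q2, q3}
Reachable non-empty subsets: {q0}, {q0, q1}, {q0, q3}, {q0, q2, q3}, {q0, q1, q4} — 5 in total.

Final answer: 5 states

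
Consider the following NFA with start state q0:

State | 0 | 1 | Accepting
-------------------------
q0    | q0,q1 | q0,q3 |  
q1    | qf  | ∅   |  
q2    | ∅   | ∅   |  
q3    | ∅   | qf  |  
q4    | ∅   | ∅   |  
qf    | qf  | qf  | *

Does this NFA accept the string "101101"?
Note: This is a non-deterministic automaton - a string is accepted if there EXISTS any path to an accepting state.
Track the set of states the NFA could be in: start {q0}
Read '1': {q0} → {q0, q3}
Read '0': {q0, q3} → {q0, q1}
Read '1': {q0, q1} → {q0, q3}
Read '1': {q0, q3} → {q0, q3, qf}
Read '0': {q0, q3, qf} → {q0, q1, qf}
Read '1': {q0, q1, qf} → {q0, q3, qf}
Final set {q0, q3, qf} contains accepting state(s) {qf} → accepted.

Final answer: Yes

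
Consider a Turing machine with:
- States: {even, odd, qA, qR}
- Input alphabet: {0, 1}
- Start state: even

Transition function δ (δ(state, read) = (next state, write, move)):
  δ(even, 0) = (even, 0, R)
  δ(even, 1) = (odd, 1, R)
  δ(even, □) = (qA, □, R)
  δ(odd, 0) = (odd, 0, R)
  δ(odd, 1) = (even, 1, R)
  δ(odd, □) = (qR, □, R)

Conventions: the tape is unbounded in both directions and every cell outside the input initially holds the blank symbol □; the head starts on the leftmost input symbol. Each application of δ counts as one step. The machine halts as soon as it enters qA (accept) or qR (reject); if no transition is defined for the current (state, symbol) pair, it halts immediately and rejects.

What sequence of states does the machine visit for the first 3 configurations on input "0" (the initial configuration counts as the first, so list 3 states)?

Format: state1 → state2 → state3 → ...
Step 0: [even]0 (head at position 0)
Step 1: δ(even, 0) = (even, 0, R)  ⊢  0[even]□ (head at position 1)
Step 2: δ(even, □) = (qA, □, R)  ⊢  0□[qA]□ (head at position 2)
Reading off the states of these 3 configurations: even → even → qA

Final answer: even → even → qA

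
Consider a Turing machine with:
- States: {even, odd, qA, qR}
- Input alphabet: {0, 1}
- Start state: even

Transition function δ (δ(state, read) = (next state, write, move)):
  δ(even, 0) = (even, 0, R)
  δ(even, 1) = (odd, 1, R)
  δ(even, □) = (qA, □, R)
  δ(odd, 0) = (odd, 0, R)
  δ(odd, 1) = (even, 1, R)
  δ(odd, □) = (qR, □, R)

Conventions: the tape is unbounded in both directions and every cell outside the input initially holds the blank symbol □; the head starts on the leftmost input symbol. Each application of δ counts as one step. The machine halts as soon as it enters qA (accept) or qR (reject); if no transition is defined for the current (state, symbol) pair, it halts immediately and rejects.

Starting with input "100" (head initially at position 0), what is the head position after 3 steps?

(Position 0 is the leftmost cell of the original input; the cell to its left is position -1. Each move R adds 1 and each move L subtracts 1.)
Step 0: [even]100 (head at position 0)
Step 1: δ(even, 1) = (odd, 1, R)  ⊢  1[odd]00 (head at position 1)
Step 2: δ(odd, 0) = (odd, 0, R)  ⊢  10[odd]0 (head at position 2)
Step 3: δ(odd, 0) = (odd, 0, R)  ⊢  100[odd]□ (head at position 3)
Head position after 3 steps: 3

Final answer: Position 3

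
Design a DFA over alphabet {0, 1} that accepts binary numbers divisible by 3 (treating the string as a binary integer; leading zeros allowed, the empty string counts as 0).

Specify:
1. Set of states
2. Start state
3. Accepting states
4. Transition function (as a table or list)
One valid DFA (any DFA recognizing the same language is acceptable):
States: {q0, q1, q2}
Start: q0
Accepting: {q0}
Transitions (accepting states marked with *):
State | 0 | 1 | Accepting
-------------------------
q0    | q0 | q1 | *
q1    | q2 | q0 |  
q2    | q1 | q2 |  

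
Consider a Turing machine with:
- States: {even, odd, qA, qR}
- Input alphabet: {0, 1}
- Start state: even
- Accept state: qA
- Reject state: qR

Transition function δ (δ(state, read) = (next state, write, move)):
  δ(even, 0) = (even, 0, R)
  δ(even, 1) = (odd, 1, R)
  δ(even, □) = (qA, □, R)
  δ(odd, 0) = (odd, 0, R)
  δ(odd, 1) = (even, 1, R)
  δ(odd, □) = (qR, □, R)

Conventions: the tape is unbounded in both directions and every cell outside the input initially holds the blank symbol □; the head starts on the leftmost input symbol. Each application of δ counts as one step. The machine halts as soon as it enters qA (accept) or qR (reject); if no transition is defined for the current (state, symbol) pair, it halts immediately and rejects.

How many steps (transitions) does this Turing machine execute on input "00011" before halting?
Step 0: [even]00011 (head at position 0)
Step 1: δ(even, 0) = (even, 0, R)  ⊢  0[even]0011 (head at position 1)
Step 2: δ(even, 0) = (even, 0, R)  ⊢  00[even]011 (head at position 2)
Step 3: δ(even, 0) = (even, 0, R)  ⊢  000[even]11 (head at position 3)
Step 4: δ(even, 1) = (odd, 1, R)  ⊢  0001[odd]1 (head at position 4)
Step 5: δ(odd, 1) = (even, 1, R)  ⊢  00011[even]□ (head at position 5)
Step 6: δ(even, □) = (qA, □, R)  ⊢  00011□[qA]□ (head at position 6)
The machine is in qA, so it halts and accepts.
Number of transitions executed: 6.

Final answer: 6 steps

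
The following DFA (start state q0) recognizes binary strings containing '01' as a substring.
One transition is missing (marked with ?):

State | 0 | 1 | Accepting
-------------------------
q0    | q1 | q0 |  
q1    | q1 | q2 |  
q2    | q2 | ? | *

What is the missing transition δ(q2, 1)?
q2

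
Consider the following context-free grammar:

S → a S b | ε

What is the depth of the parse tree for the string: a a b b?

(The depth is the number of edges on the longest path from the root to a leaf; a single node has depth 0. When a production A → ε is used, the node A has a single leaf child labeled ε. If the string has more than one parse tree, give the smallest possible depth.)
The only parse tree applies S → a S b 2 times (once per matching a…b pair) and then S → ε.
The S nodes sit at depths 0, 1, …, 2; the innermost S (depth 2) has the single child ε at depth 3.
The terminal leaves a, b are at depths 1..2, so the longest root-to-leaf path is S → S → … → S → ε with 3 edges.
Depth = 3.

Final answer: 3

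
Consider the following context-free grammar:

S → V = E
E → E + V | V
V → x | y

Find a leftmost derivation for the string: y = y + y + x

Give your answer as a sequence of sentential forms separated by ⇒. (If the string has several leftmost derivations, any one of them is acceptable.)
Start with S.
Step 1: the leftmost non-terminal is S; apply S → V = E:  V = E
Step 2: the leftmost non-terminal is V; apply V → y:  y = E
Step 3: the leftmost non-terminal is E; apply E → E + V:  y = E + V
Step 4: the leftmost non-terminal is E; apply E → E + V:  y = E + V + V
Step 5: the leftmost non-terminal is E; apply E → V:  y = V + V + V
Step 6: the leftmost non-terminal is V; apply V → y:  y = y + V + V
Step 7: the leftmost non-terminal is V; apply V → y:  y = y + y + V
Step 8: the leftmost non-terminal is V; apply V → x:  y = y + y + x

Final answer: S ⇒ V = E ⇒ y = E ⇒ y = E + V ⇒ y = E + V + V ⇒ y = V + V + V ⇒ y = y + V + V ⇒ y = y + y + V ⇒ y = y + y + x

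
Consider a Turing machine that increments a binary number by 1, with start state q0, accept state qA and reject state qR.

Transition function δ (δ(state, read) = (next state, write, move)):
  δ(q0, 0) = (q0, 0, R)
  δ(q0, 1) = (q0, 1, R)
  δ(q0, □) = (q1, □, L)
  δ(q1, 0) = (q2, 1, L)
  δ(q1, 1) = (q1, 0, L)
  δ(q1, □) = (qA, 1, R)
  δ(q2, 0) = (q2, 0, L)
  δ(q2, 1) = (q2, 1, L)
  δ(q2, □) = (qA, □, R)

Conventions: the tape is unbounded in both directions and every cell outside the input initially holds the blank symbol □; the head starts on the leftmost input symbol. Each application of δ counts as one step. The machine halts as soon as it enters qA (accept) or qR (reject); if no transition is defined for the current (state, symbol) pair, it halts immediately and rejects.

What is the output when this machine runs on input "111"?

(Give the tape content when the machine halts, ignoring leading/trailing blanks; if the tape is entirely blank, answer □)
Step 0: [q0]111 (head at position 0)
Step 1: δ(q0, 1) = (q0, 1, R)  ⊢  1[q0]11 (head at position 1)
Step 2: δ(q0, 1) = (q0, 1, R)  ⊢  11[q0]1 (head at position 2)
Step 3: δ(q0, 1) = (q0, 1, R)  ⊢  111[q0]□ (head at position 3)
Step 4: δ(q0, □) = (q1, □, L)  ⊢  11[q1]1□ (head at position 2)
Step 5: δ(q1, 1) = (q1, 0, L)  ⊢  1[q1]10□ (head at position 1)
Step 6: δ(q1, 1) = (q1, 0, L)  ⊢  [q1]100□ (head at position 0)
Step 7: δ(q1, 1) = (q1, 0, L)  ⊢  [q1]□000□ (head at position -1)
Step 8: δ(q1, □) = (qA, 1, R)  ⊢  1[qA]000□ (head at position 0)
The machine is in qA, so it halts and accepts.
Tape content when halted (ignoring surrounding blanks): 1000

Final answer: Output: 1000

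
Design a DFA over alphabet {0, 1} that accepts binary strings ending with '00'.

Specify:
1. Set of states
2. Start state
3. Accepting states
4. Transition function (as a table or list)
One valid DFA (any DFA recognizing the same language is acceptable):
States: {q0, q1, q2}
Start: q0
Accepting: {q2}
Transitions (accepting states marked with *):
State | 0 | 1 | Accepting
-------------------------
q0    | q1 | q0 |  
q1    | q2 | q0 |  
q2    | q2 | q0 | *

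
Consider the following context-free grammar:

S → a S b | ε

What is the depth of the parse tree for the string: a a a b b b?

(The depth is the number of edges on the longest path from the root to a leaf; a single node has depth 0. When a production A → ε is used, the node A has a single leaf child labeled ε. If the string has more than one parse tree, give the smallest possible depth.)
The only parse tree applies S → a S b 3 times (once per matching a…b pair) and then S → ε.
The S nodes sit at depths 0, 1, …, 3; the innermost S (depth 3) has the single child ε at depth 4.
The terminal leaves a, b are at depths 1..3, so the longest root-to-leaf path is S → S → … → S → ε with 4 edges.
Depth = 4.

Final answer: 4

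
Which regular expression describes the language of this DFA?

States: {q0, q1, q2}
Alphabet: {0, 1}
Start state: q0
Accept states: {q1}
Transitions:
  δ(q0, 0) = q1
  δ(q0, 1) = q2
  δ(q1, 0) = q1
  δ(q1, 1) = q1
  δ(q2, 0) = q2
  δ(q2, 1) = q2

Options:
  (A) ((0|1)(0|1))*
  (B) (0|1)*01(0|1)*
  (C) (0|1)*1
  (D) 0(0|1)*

Testing sample strings against the DFA:
  '101' -> rejected
  '0011' -> accepted
  '01' -> accepted
  '1101' -> rejected
Checking each option for a counterexample:
  (A) ((0|1)(0|1))*: ε is rejected by the DFA but matches the regex → eliminated
  (B) (0|1)*01(0|1)*: '0' is accepted by the DFA but does not match the regex → eliminated
  (C) (0|1)*1: '0' is accepted by the DFA but does not match the regex → eliminated
  (D) 0(0|1)*: agrees with the DFA on all strings of length ≤ 4
Only (D) 0(0|1)* is consistent with the DFA.

Final answer: (D) 0(0|1)*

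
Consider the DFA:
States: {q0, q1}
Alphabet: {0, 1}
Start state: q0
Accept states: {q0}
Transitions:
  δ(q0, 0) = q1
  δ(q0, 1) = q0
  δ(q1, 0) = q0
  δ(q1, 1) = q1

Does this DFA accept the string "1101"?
Processing string "1101":
  q0 --1--> q0
  q0 --1--> q0
  q0 --0--> q1
  q1 --1--> q1
Final state: q1
Accept states: {q0}
q1 is not an accept state, so the string is rejected.

Final answer: No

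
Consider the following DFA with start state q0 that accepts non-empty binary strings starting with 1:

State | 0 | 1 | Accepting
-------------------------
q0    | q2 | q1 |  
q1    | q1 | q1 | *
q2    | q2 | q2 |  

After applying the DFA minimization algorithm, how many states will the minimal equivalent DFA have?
All 3 states are reachable from q0, so none can be removed as unreachable.
Table-filling: first mark every (accepting, non-accepting) pair as distinguishable (accepting: {q1}; non-accepting: {q0, q2}).
Round 1: (q0, q2) on '1' go to q1 and q2, already distinguishable → mark.
Every pair of states is distinguishable, so the DFA is already minimal.
Equivalence classes: {q0}, {q1}, {q2} → 3 states.

Final answer: 3 states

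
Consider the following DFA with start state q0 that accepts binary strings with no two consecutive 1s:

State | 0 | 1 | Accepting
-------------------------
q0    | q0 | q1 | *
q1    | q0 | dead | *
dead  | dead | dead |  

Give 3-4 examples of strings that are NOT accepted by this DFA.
Any strings that end in a non-accepting state work; for example:
"011": q0 → q0 → q1 → dead; dead is not accepting → rejected
"110": q0 → q1 → dead → dead; dead is not accepting → rejected
"1100": q0 → q1 → dead → dead → dead; dead is not accepting → rejected
"1101": q0 → q1 → dead → dead → dead; dead is not accepting → rejected

Final answer: "011", "110", "1100", "1101"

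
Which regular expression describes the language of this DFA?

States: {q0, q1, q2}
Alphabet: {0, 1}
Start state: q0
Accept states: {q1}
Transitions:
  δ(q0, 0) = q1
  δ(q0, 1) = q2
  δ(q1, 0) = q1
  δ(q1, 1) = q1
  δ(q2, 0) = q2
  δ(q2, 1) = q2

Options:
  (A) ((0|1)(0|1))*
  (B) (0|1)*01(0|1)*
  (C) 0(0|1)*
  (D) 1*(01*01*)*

Testing sample strings against the DFA:
  '11' -> rejected
  '000' -> accepted
  '1111' -> rejected
  '1011' -> rejected
Checking each option for a counterexample:
  (A) ((0|1)(0|1))*: ε is rejected by the DFA but matches the regex → eliminated
  (B) (0|1)*01(0|1)*: '0' is accepted by the DFA but does not match the regex → eliminated
  (C) 0(0|1)*: agrees with the DFA on all strings of length ≤ 4
  (D) 1*(01*01*)*: ε is rejected by the DFA but matches the regex → eliminated
Only (C) 0(0|1)* is consistent with the DFA.

Final answer: (C) 0(0|1)*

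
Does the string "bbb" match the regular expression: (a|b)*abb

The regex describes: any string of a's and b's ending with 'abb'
No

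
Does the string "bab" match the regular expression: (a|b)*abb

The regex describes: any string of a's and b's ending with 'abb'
No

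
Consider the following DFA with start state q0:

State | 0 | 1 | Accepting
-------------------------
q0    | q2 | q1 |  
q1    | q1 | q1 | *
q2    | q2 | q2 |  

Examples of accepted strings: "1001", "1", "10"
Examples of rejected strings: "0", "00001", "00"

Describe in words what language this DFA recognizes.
non-empty binary strings starting with 1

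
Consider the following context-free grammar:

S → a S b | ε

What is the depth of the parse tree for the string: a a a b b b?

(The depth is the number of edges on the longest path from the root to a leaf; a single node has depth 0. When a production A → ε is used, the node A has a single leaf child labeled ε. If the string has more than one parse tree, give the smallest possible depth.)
The only parse tree applies S → a S b 3 times (once per matching a…b pair) and then S → ε.
The S nodes sit at depths 0, 1, …, 3; the innermost S (depth 3) has the single child ε at depth 4.
The terminal leaves a, b are at depths 1..3, so the longest root-to-leaf path is S → S → … → S → ε with 4 edges.
Depth = 4.

Final answer: 4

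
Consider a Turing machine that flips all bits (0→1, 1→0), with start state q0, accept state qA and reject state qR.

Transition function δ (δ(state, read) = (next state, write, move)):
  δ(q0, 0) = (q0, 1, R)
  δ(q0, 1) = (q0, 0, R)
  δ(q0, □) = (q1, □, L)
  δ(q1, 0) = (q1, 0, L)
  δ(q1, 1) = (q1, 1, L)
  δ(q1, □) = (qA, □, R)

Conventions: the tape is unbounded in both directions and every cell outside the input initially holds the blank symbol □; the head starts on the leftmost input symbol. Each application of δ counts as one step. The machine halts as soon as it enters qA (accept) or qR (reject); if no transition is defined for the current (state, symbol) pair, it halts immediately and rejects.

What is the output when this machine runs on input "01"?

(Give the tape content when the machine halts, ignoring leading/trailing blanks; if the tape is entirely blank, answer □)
Step 0: [q0]01 (head at position 0)
Step 1: δ(q0, 0) = (q0, 1, R)  ⊢  1[q0]1 (head at position 1)
Step 2: δ(q0, 1) = (q0, 0, R)  ⊢  10[q0]□ (head at position 2)
Step 3: δ(q0, □) = (q1, □, L)  ⊢  1[q1]0□ (head at position 1)
Step 4: δ(q1, 0) = (q1, 0, L)  ⊢  [q1]10□ (head at position 0)
Step 5: δ(q1, 1) = (q1, 1, L)  ⊢  [q1]□10□ (head at position -1)
Step 6: δ(q1, □) = (qA, □, R)  ⊢  □[qA]10□ (head at position 0)
The machine is in qA, so it halts and accepts.
Tape content when halted (ignoring surrounding blanks): 10

Final answer: Output: 10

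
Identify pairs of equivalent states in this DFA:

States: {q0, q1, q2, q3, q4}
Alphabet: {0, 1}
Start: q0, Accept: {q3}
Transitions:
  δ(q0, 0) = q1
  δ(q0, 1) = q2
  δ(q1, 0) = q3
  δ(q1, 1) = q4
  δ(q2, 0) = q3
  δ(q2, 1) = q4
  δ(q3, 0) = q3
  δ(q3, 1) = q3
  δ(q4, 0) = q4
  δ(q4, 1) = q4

Using the table-filling algorithm:
Round 0 – mark pairs where exactly one state is accepting: (q0,q3), (q1,q3), (q2,q3), (q3,q4)
Round 1 – newly marked: (q0,q1) [on 0: q1 vs q3, already marked]; (q0,q2) [on 0: q1 vs q3, already marked]; (q1,q4) [on 0: q3 vs q4, already marked]; (q2,q4) [on 0: q3 vs q4, already marked]
Round 2 – newly marked: (q0,q4) [on 0: q1 vs q4, already marked]
No further pairs can be marked.
(q1, q2) unmarked: δ(q1,0)=q3, δ(q2,0)=q3; δ(q1,1)=q4, δ(q2,1)=q4 → equivalent
Equivalent pairs: (q1, q2)

Final answer: Equivalent pairs: (q1, q2)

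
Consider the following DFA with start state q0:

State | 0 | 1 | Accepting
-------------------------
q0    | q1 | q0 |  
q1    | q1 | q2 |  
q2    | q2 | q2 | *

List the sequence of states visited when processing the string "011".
q0 → q1 → q2 → q2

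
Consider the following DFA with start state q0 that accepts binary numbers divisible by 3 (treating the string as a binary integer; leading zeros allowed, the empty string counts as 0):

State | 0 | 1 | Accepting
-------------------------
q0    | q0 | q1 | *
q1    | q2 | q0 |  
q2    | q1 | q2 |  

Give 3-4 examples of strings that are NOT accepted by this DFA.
Any strings that end in a non-accepting state work; for example:
"001": q0 → q0 → q0 → q1; q1 is not accepting → rejected
"111": q0 → q1 → q0 → q1; q1 is not accepting → rejected
"0100": q0 → q0 → q1 → q2 → q1; q1 is not accepting → rejected
"1000": q0 → q1 → q2 → q1 → q2; q2 is not accepting → rejected

Final answer: "001", "111", "0100", "1000"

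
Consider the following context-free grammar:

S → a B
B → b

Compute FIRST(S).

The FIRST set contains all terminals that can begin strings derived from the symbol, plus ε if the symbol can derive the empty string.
S has the single production S → a B, whose right-hand side begins with the terminal a. So FIRST(S) = {a}.

Final answer: {a}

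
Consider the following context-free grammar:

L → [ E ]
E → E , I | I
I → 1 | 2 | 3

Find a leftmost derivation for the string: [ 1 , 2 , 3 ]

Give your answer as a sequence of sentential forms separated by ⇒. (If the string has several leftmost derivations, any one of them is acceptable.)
Start with L.
Step 1: the leftmost non-terminal is L; apply L → [ E ]:  [ E ]
Step 2: the leftmost non-terminal is E; apply E → E , I:  [ E , I ]
Step 3: the leftmost non-terminal is E; apply E → E , I:  [ E , I , I ]
Step 4: the leftmost non-terminal is E; apply E → I:  [ I , I , I ]
Step 5: the leftmost non-terminal is I; apply I → 1:  [ 1 , I , I ]
Step 6: the leftmost non-terminal is I; apply I → 2:  [ 1 , 2 , I ]
Step 7: the leftmost non-terminal is I; apply I → 3:  [ 1 , 2 , 3 ]

Final answer: L ⇒ [ E ] ⇒ [ E , I ] ⇒ [ E , I , I ] ⇒ [ I , I , I ] ⇒ [ 1 , I , I ] ⇒ [ 1 , 2 , I ] ⇒ [ 1 , 2 , 3 ]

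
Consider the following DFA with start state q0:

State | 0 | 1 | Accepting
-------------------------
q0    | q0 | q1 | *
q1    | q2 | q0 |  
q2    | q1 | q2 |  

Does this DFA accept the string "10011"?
Start in q0.
Read '1': q0 → q1
Read '0': q1 → q2
Read '0': q2 → q1
Read '1': q1 → q0
Read '1': q0 → q1
Final state q1 is not accepting, so the string is rejected.

Final answer: No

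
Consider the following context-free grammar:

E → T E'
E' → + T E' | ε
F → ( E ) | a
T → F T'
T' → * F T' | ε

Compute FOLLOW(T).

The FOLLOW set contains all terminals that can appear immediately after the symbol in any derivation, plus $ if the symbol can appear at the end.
Useful FIRST sets: FIRST(E') = {+, ε}, FIRST(T') = {*, ε} (both E' and T' are nullable).
FOLLOW(E): E is the start symbol → $; E appears in F → ( E ) followed by ')' → FOLLOW(E) = {), $}.
FOLLOW(E'): E' appears at the right end of E → T E' and of E' → + T E', so FOLLOW(E') ⊇ FOLLOW(E) (the second occurrence adds nothing new). FOLLOW(E') = {), $}.
FOLLOW(T): in E → T E' and E' → + T E', T is followed by E': add FIRST(E') minus ε = {+}; since E' is nullable, also add FOLLOW(E) and FOLLOW(E') = {), $}. FOLLOW(T) = {+, ), $}.

Final answer: {$, ), +}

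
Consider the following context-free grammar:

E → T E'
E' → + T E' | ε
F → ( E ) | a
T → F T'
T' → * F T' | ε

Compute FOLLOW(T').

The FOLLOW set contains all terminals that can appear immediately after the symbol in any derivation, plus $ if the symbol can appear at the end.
Useful FIRST sets: FIRST(E') = {+, ε}, FIRST(T') = {*, ε} (both E' and T' are nullable).
FOLLOW(E): E is the start symbol → $; E appears in F → ( E ) followed by ')' → FOLLOW(E) = {), $}.
FOLLOW(E'): E' appears at the right end of E → T E' and of E' → + T E', so FOLLOW(E') ⊇ FOLLOW(E) (the second occurrence adds nothing new). FOLLOW(E') = {), $}.
FOLLOW(T): in E → T E' and E' → + T E', T is followed by E': add FIRST(E') minus ε = {+}; since E' is nullable, also add FOLLOW(E) and FOLLOW(E') = {), $}. FOLLOW(T) = {+, ), $}.
FOLLOW(T'): T' appears at the right end of T → F T' and of T' → * F T', so FOLLOW(T') = FOLLOW(T) = {+, ), $}.

Final answer: {$, ), +}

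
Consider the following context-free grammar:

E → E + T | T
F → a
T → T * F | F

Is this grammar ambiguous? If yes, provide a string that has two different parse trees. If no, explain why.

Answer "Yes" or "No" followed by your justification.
This is the standard stratified expression grammar: '+' is introduced only by the left-recursive rule E → E + T and '*' only by the left-recursive rule T → T * F, with F → a. For any string, the last '+' must be the one produced at the root E (everything after it is a T containing no '+'), and likewise within each T the last '*' is produced at its root. This fixes the parse tree uniquely (left-associative, '*' binding tighter than '+'), so every string has exactly one parse tree.

Final answer: No - the grammar is unambiguous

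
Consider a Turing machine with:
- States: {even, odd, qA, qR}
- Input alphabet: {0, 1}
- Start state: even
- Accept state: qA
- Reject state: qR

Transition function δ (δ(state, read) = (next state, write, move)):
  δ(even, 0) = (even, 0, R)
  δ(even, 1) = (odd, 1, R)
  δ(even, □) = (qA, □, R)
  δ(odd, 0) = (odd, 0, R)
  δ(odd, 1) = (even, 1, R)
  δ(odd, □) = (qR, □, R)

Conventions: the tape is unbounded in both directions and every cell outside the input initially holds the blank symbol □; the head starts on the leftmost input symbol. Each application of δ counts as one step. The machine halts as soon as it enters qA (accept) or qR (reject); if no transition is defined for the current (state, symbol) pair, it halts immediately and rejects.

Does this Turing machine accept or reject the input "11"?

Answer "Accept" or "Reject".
Step 0: [even]11 (head at position 0)
Step 1: δ(even, 1) = (odd, 1, R)  ⊢  1[odd]1 (head at position 1)
Step 2: δ(odd, 1) = (even, 1, R)  ⊢  11[even]□ (head at position 2)
Step 3: δ(even, □) = (qA, □, R)  ⊢  11□[qA]□ (head at position 3)
The machine is in qA, so it halts and accepts.

Final answer: Accept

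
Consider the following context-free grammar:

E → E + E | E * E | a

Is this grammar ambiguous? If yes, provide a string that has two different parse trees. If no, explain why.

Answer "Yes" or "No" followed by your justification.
Two different leftmost derivations of a + a * a:
  (1) E ⇒ E + E ⇒ a + E ⇒ a + E * E ⇒ a + a * E ⇒ a + a * a   (tree groups a + (a * a))
  (2) E ⇒ E * E ⇒ E + E * E ⇒ a + E * E ⇒ a + a * E ⇒ a + a * a   (tree groups (a + a) * a)
Two distinct leftmost derivations = two distinct parse trees, so the grammar is ambiguous.

Final answer: Yes - the string 'a + a * a' has two distinct leftmost derivations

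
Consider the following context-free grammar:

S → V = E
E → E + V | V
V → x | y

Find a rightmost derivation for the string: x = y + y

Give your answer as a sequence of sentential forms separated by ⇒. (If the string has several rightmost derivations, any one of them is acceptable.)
Start with S.
Step 1: the rightmost non-terminal is S; apply S → V = E:  V = E
Step 2: the rightmost non-terminal is E; apply E → E + V:  V = E + V
Step 3: the rightmost non-terminal is V; apply V → y:  V = E + y
Step 4: the rightmost non-terminal is E; apply E → V:  V = V + y
Step 5: the rightmost non-terminal is V; apply V → y:  V = y + y
Step 6: the rightmost non-terminal is V; apply V → x:  x = y + y

Final answer: S ⇒ V = E ⇒ V = E + V ⇒ V = E + y ⇒ V = V + y ⇒ V = y + y ⇒ x = y + y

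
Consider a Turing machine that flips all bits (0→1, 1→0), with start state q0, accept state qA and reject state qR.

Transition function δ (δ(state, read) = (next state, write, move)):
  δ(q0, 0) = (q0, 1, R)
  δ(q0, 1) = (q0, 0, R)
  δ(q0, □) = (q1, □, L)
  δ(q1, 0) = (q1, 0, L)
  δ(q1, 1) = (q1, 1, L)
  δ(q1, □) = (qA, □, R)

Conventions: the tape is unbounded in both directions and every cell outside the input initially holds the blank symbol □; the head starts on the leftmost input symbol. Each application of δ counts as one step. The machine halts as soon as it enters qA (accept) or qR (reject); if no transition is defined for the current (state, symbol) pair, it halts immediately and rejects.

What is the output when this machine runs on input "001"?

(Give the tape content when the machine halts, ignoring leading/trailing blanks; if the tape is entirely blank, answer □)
Step 0: [q0]001 (head at position 0)
Step 1: δ(q0, 0) = (q0, 1, R)  ⊢  1[q0]01 (head at position 1)
Step 2: δ(q0, 0) = (q0, 1, R)  ⊢  11[q0]1 (head at position 2)
Step 3: δ(q0, 1) = (q0, 0, R)  ⊢  110[q0]□ (head at position 3)
Step 4: δ(q0, □) = (q1, □, L)  ⊢  11[q1]0□ (head at position 2)
Step 5: δ(q1, 0) = (q1, 0, L)  ⊢  1[q1]10□ (head at position 1)
Step 6: δ(q1, 1) = (q1, 1, L)  ⊢  [q1]110□ (head at position 0)
Step 7: δ(q1, 1) = (q1, 1, L)  ⊢  [q1]□110□ (head at position -1)
Step 8: δ(q1, □) = (qA, □, R)  ⊢  □[qA]110□ (head at position 0)
The machine is in qA, so it halts and accepts.
Tape content when halted (ignoring surrounding blanks): 110

Final answer: Output: 110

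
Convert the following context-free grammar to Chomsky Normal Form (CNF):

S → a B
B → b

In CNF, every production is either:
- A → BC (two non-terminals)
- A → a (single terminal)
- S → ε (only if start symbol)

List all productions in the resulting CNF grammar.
The grammar has no ε-productions or unit productions to eliminate.
S → a B has terminal a in a right-hand side of length ≥ 2: introduce T_a → a and use T_a in place of a.
B → b is already in CNF (single terminal) – keep it.
S → a B becomes S → T_a B.
Resulting CNF grammar (3 productions): T_a → a; B → b; S → T_a B

Final answer: T_a → a; B → b; S → T_a B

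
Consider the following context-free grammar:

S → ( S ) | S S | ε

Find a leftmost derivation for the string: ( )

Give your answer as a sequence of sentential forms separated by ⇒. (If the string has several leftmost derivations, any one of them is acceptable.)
Start with S.
Step 1: the leftmost non-terminal is S; apply S → ( S ):  ( S )
Step 2: the leftmost non-terminal is S; apply S → ε:  ( )

Final answer: S ⇒ ( S ) ⇒ ( )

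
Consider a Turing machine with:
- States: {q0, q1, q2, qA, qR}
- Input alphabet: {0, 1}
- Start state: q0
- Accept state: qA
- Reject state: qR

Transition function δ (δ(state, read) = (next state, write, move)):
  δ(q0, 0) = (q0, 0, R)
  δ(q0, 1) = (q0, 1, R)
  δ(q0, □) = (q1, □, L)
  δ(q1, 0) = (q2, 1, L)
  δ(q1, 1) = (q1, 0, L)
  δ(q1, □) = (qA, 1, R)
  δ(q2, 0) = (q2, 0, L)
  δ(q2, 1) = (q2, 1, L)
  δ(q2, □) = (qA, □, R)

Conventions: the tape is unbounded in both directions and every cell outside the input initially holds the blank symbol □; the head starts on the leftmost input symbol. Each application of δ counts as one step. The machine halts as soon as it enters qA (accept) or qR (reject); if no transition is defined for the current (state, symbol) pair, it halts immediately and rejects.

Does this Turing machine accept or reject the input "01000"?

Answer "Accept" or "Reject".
Step 0: [q0]01000 (head at position 0)
Step 1: δ(q0, 0) = (q0, 0, R)  ⊢  0[q0]1000 (head at position 1)
Step 2: δ(q0, 1) = (q0, 1, R)  ⊢  01[q0]000 (head at position 2)
Step 3: δ(q0, 0) = (q0, 0, R)  ⊢  010[q0]00 (head at position 3)
Step 4: δ(q0, 0) = (q0, 0, R)  ⊢  0100[q0]0 (head at position 4)
Step 5: δ(q0, 0) = (q0, 0, R)  ⊢  01000[q0]□ (head at position 5)
Step 6: δ(q0, □) = (q1, □, L)  ⊢  0100[q1]0□ (head at position 4)
Step 7: δ(q1, 0) = (q2, 1, L)  ⊢  010[q2]01□ (head at position 3)
Step 8: δ(q2, 0) = (q2, 0, L)  ⊢  01[q2]001□ (head at position 2)
Step 9: δ(q2, 0) = (q2, 0, L)  ⊢  0[q2]1001□ (head at position 1)
Step 10: δ(q2, 1) = (q2, 1, L)  ⊢  [q2]01001□ (head at position 0)
Step 11: δ(q2, 0) = (q2, 0, L)  ⊢  [q2]□01001□ (head at position -1)
Step 12: δ(q2, □) = (qA, □, R)  ⊢  □[qA]01001□ (head at position 0)
The machine is in qA, so it halts and accepts.

Final answer: Accept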